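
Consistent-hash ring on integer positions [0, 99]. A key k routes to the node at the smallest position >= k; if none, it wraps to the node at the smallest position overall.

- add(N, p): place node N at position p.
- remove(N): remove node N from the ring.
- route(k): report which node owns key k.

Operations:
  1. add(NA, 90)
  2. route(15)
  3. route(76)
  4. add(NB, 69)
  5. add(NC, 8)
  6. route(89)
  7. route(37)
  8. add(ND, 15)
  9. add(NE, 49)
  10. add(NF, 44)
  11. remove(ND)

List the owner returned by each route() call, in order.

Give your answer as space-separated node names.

Op 1: add NA@90 -> ring=[90:NA]
Op 2: route key 15: smallest pos >= 15 is 90 -> NA
Op 3: route key 76: smallest pos >= 76 is 90 -> NA
Op 4: add NB@69 -> ring=[69:NB,90:NA]
Op 5: add NC@8 -> ring=[8:NC,69:NB,90:NA]
Op 6: route key 89: smallest pos >= 89 is 90 -> NA
Op 7: route key 37: smallest pos >= 37 is 69 -> NB
Op 8: add ND@15 -> ring=[8:NC,15:ND,69:NB,90:NA]
Op 9: add NE@49 -> ring=[8:NC,15:ND,49:NE,69:NB,90:NA]
Op 10: add NF@44 -> ring=[8:NC,15:ND,44:NF,49:NE,69:NB,90:NA]
Op 11: remove ND -> ring=[8:NC,44:NF,49:NE,69:NB,90:NA]

Answer: NA NA NA NB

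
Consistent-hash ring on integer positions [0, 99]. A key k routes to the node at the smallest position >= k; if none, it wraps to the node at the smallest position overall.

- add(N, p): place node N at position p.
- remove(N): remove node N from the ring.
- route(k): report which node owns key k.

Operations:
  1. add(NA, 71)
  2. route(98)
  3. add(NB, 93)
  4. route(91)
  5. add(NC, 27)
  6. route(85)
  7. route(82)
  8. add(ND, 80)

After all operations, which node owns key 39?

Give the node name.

Answer: NA

Derivation:
Op 1: add NA@71 -> ring=[71:NA]
Op 2: route key 98: none >= 98, wrap to smallest pos 71 -> NA
Op 3: add NB@93 -> ring=[71:NA,93:NB]
Op 4: route key 91: smallest pos >= 91 is 93 -> NB
Op 5: add NC@27 -> ring=[27:NC,71:NA,93:NB]
Op 6: route key 85: smallest pos >= 85 is 93 -> NB
Op 7: route key 82: smallest pos >= 82 is 93 -> NB
Op 8: add ND@80 -> ring=[27:NC,71:NA,80:ND,93:NB]
Final route key 39: smallest pos >= 39 is 71 -> NA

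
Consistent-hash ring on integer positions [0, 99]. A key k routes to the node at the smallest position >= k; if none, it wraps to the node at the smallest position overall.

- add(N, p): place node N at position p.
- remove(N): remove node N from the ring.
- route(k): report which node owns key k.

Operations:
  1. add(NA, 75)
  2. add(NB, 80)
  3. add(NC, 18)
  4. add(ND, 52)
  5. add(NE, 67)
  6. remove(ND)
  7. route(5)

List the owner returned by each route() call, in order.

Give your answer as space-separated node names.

Answer: NC

Derivation:
Op 1: add NA@75 -> ring=[75:NA]
Op 2: add NB@80 -> ring=[75:NA,80:NB]
Op 3: add NC@18 -> ring=[18:NC,75:NA,80:NB]
Op 4: add ND@52 -> ring=[18:NC,52:ND,75:NA,80:NB]
Op 5: add NE@67 -> ring=[18:NC,52:ND,67:NE,75:NA,80:NB]
Op 6: remove ND -> ring=[18:NC,67:NE,75:NA,80:NB]
Op 7: route key 5: smallest pos >= 5 is 18 -> NC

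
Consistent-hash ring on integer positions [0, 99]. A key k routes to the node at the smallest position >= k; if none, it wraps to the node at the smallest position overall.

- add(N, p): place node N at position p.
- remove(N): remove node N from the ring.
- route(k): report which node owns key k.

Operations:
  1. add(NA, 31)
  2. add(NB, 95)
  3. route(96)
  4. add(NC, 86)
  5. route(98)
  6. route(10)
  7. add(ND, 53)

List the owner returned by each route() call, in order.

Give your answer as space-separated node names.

Answer: NA NA NA

Derivation:
Op 1: add NA@31 -> ring=[31:NA]
Op 2: add NB@95 -> ring=[31:NA,95:NB]
Op 3: route key 96: none >= 96, wrap to smallest pos 31 -> NA
Op 4: add NC@86 -> ring=[31:NA,86:NC,95:NB]
Op 5: route key 98: none >= 98, wrap to smallest pos 31 -> NA
Op 6: route key 10: smallest pos >= 10 is 31 -> NA
Op 7: add ND@53 -> ring=[31:NA,53:ND,86:NC,95:NB]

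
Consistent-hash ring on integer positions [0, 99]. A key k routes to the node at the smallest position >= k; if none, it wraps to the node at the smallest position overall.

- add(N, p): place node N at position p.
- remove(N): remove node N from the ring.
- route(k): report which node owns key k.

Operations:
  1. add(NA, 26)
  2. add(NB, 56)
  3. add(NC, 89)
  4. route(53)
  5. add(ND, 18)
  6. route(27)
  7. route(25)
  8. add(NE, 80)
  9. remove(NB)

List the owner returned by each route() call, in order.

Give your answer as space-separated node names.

Op 1: add NA@26 -> ring=[26:NA]
Op 2: add NB@56 -> ring=[26:NA,56:NB]
Op 3: add NC@89 -> ring=[26:NA,56:NB,89:NC]
Op 4: route key 53: smallest pos >= 53 is 56 -> NB
Op 5: add ND@18 -> ring=[18:ND,26:NA,56:NB,89:NC]
Op 6: route key 27: smallest pos >= 27 is 56 -> NB
Op 7: route key 25: smallest pos >= 25 is 26 -> NA
Op 8: add NE@80 -> ring=[18:ND,26:NA,56:NB,80:NE,89:NC]
Op 9: remove NB -> ring=[18:ND,26:NA,80:NE,89:NC]

Answer: NB NB NA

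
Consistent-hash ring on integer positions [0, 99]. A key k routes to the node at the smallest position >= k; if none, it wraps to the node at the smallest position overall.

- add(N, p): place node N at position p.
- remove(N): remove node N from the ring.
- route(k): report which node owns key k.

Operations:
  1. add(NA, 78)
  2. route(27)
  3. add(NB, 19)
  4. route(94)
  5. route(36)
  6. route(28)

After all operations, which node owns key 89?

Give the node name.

Op 1: add NA@78 -> ring=[78:NA]
Op 2: route key 27: smallest pos >= 27 is 78 -> NA
Op 3: add NB@19 -> ring=[19:NB,78:NA]
Op 4: route key 94: none >= 94, wrap to smallest pos 19 -> NB
Op 5: route key 36: smallest pos >= 36 is 78 -> NA
Op 6: route key 28: smallest pos >= 28 is 78 -> NA
Final route key 89: none >= 89, wrap to smallest pos 19 -> NB

Answer: NB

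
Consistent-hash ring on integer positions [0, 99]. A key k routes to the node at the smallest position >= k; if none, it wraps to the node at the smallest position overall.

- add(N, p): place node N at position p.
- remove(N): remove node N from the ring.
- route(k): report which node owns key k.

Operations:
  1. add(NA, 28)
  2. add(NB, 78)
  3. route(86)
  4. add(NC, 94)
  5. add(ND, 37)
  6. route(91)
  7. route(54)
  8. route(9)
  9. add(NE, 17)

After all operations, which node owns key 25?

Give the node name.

Answer: NA

Derivation:
Op 1: add NA@28 -> ring=[28:NA]
Op 2: add NB@78 -> ring=[28:NA,78:NB]
Op 3: route key 86: none >= 86, wrap to smallest pos 28 -> NA
Op 4: add NC@94 -> ring=[28:NA,78:NB,94:NC]
Op 5: add ND@37 -> ring=[28:NA,37:ND,78:NB,94:NC]
Op 6: route key 91: smallest pos >= 91 is 94 -> NC
Op 7: route key 54: smallest pos >= 54 is 78 -> NB
Op 8: route key 9: smallest pos >= 9 is 28 -> NA
Op 9: add NE@17 -> ring=[17:NE,28:NA,37:ND,78:NB,94:NC]
Final route key 25: smallest pos >= 25 is 28 -> NA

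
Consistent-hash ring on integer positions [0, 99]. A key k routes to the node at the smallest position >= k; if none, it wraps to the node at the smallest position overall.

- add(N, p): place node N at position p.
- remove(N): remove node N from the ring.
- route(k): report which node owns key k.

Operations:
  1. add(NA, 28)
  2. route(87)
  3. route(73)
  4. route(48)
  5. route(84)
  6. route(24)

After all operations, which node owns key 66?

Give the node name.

Op 1: add NA@28 -> ring=[28:NA]
Op 2: route key 87: none >= 87, wrap to smallest pos 28 -> NA
Op 3: route key 73: none >= 73, wrap to smallest pos 28 -> NA
Op 4: route key 48: none >= 48, wrap to smallest pos 28 -> NA
Op 5: route key 84: none >= 84, wrap to smallest pos 28 -> NA
Op 6: route key 24: smallest pos >= 24 is 28 -> NA
Final route key 66: none >= 66, wrap to smallest pos 28 -> NA

Answer: NA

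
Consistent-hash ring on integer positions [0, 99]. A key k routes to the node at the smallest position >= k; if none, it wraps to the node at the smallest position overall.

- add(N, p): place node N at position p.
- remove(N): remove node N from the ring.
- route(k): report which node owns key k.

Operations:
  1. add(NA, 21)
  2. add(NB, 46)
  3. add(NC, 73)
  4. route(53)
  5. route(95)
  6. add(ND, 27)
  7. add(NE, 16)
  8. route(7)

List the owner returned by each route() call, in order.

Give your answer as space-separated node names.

Op 1: add NA@21 -> ring=[21:NA]
Op 2: add NB@46 -> ring=[21:NA,46:NB]
Op 3: add NC@73 -> ring=[21:NA,46:NB,73:NC]
Op 4: route key 53: smallest pos >= 53 is 73 -> NC
Op 5: route key 95: none >= 95, wrap to smallest pos 21 -> NA
Op 6: add ND@27 -> ring=[21:NA,27:ND,46:NB,73:NC]
Op 7: add NE@16 -> ring=[16:NE,21:NA,27:ND,46:NB,73:NC]
Op 8: route key 7: smallest pos >= 7 is 16 -> NE

Answer: NC NA NE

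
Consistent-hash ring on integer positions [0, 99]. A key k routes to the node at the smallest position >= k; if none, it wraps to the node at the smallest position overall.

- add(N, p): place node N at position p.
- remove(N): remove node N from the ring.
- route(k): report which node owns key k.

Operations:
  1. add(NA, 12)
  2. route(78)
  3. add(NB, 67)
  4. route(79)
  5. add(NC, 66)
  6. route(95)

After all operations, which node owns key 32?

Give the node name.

Op 1: add NA@12 -> ring=[12:NA]
Op 2: route key 78: none >= 78, wrap to smallest pos 12 -> NA
Op 3: add NB@67 -> ring=[12:NA,67:NB]
Op 4: route key 79: none >= 79, wrap to smallest pos 12 -> NA
Op 5: add NC@66 -> ring=[12:NA,66:NC,67:NB]
Op 6: route key 95: none >= 95, wrap to smallest pos 12 -> NA
Final route key 32: smallest pos >= 32 is 66 -> NC

Answer: NC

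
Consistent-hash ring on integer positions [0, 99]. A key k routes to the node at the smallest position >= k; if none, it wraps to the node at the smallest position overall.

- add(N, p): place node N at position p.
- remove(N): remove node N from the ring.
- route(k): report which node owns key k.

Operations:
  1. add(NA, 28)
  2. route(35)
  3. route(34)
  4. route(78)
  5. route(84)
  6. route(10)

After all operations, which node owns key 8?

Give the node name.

Op 1: add NA@28 -> ring=[28:NA]
Op 2: route key 35: none >= 35, wrap to smallest pos 28 -> NA
Op 3: route key 34: none >= 34, wrap to smallest pos 28 -> NA
Op 4: route key 78: none >= 78, wrap to smallest pos 28 -> NA
Op 5: route key 84: none >= 84, wrap to smallest pos 28 -> NA
Op 6: route key 10: smallest pos >= 10 is 28 -> NA
Final route key 8: smallest pos >= 8 is 28 -> NA

Answer: NA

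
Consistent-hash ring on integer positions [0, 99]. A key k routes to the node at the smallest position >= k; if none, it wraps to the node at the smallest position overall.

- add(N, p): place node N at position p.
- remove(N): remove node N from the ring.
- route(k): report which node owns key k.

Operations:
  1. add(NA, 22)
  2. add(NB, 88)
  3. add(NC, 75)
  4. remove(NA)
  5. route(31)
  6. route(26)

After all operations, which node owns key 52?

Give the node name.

Answer: NC

Derivation:
Op 1: add NA@22 -> ring=[22:NA]
Op 2: add NB@88 -> ring=[22:NA,88:NB]
Op 3: add NC@75 -> ring=[22:NA,75:NC,88:NB]
Op 4: remove NA -> ring=[75:NC,88:NB]
Op 5: route key 31: smallest pos >= 31 is 75 -> NC
Op 6: route key 26: smallest pos >= 26 is 75 -> NC
Final route key 52: smallest pos >= 52 is 75 -> NC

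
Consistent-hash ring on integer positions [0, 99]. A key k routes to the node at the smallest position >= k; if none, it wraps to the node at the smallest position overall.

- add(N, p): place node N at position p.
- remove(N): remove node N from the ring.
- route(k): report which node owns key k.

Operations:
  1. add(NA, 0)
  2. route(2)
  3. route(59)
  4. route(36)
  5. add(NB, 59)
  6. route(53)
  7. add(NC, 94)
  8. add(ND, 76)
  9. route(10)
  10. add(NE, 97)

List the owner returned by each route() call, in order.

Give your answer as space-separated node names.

Answer: NA NA NA NB NB

Derivation:
Op 1: add NA@0 -> ring=[0:NA]
Op 2: route key 2: none >= 2, wrap to smallest pos 0 -> NA
Op 3: route key 59: none >= 59, wrap to smallest pos 0 -> NA
Op 4: route key 36: none >= 36, wrap to smallest pos 0 -> NA
Op 5: add NB@59 -> ring=[0:NA,59:NB]
Op 6: route key 53: smallest pos >= 53 is 59 -> NB
Op 7: add NC@94 -> ring=[0:NA,59:NB,94:NC]
Op 8: add ND@76 -> ring=[0:NA,59:NB,76:ND,94:NC]
Op 9: route key 10: smallest pos >= 10 is 59 -> NB
Op 10: add NE@97 -> ring=[0:NA,59:NB,76:ND,94:NC,97:NE]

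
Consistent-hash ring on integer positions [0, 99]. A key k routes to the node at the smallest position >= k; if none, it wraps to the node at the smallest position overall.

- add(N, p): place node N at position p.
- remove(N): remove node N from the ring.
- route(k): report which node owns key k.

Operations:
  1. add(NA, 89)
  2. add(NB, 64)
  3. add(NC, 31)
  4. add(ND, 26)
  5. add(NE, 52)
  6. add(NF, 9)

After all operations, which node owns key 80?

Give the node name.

Answer: NA

Derivation:
Op 1: add NA@89 -> ring=[89:NA]
Op 2: add NB@64 -> ring=[64:NB,89:NA]
Op 3: add NC@31 -> ring=[31:NC,64:NB,89:NA]
Op 4: add ND@26 -> ring=[26:ND,31:NC,64:NB,89:NA]
Op 5: add NE@52 -> ring=[26:ND,31:NC,52:NE,64:NB,89:NA]
Op 6: add NF@9 -> ring=[9:NF,26:ND,31:NC,52:NE,64:NB,89:NA]
Final route key 80: smallest pos >= 80 is 89 -> NA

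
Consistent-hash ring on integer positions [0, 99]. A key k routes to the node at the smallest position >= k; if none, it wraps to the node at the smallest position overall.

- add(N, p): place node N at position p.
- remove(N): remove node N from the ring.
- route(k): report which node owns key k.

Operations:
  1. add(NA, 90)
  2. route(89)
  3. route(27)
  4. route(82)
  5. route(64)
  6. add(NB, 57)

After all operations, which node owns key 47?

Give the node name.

Op 1: add NA@90 -> ring=[90:NA]
Op 2: route key 89: smallest pos >= 89 is 90 -> NA
Op 3: route key 27: smallest pos >= 27 is 90 -> NA
Op 4: route key 82: smallest pos >= 82 is 90 -> NA
Op 5: route key 64: smallest pos >= 64 is 90 -> NA
Op 6: add NB@57 -> ring=[57:NB,90:NA]
Final route key 47: smallest pos >= 47 is 57 -> NB

Answer: NB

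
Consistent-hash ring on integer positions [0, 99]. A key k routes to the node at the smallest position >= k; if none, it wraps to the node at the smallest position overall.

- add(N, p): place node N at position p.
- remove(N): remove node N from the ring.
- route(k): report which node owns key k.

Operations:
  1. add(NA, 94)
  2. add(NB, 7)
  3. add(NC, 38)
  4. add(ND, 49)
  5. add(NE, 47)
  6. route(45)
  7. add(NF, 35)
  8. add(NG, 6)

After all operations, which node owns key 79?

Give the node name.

Answer: NA

Derivation:
Op 1: add NA@94 -> ring=[94:NA]
Op 2: add NB@7 -> ring=[7:NB,94:NA]
Op 3: add NC@38 -> ring=[7:NB,38:NC,94:NA]
Op 4: add ND@49 -> ring=[7:NB,38:NC,49:ND,94:NA]
Op 5: add NE@47 -> ring=[7:NB,38:NC,47:NE,49:ND,94:NA]
Op 6: route key 45: smallest pos >= 45 is 47 -> NE
Op 7: add NF@35 -> ring=[7:NB,35:NF,38:NC,47:NE,49:ND,94:NA]
Op 8: add NG@6 -> ring=[6:NG,7:NB,35:NF,38:NC,47:NE,49:ND,94:NA]
Final route key 79: smallest pos >= 79 is 94 -> NA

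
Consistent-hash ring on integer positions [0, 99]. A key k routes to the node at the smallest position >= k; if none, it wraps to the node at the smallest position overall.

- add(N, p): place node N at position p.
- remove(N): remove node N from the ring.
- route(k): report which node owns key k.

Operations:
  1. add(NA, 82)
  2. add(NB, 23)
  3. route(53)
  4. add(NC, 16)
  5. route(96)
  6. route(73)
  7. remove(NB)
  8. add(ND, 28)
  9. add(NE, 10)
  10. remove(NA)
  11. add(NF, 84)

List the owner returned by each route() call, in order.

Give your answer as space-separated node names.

Answer: NA NC NA

Derivation:
Op 1: add NA@82 -> ring=[82:NA]
Op 2: add NB@23 -> ring=[23:NB,82:NA]
Op 3: route key 53: smallest pos >= 53 is 82 -> NA
Op 4: add NC@16 -> ring=[16:NC,23:NB,82:NA]
Op 5: route key 96: none >= 96, wrap to smallest pos 16 -> NC
Op 6: route key 73: smallest pos >= 73 is 82 -> NA
Op 7: remove NB -> ring=[16:NC,82:NA]
Op 8: add ND@28 -> ring=[16:NC,28:ND,82:NA]
Op 9: add NE@10 -> ring=[10:NE,16:NC,28:ND,82:NA]
Op 10: remove NA -> ring=[10:NE,16:NC,28:ND]
Op 11: add NF@84 -> ring=[10:NE,16:NC,28:ND,84:NF]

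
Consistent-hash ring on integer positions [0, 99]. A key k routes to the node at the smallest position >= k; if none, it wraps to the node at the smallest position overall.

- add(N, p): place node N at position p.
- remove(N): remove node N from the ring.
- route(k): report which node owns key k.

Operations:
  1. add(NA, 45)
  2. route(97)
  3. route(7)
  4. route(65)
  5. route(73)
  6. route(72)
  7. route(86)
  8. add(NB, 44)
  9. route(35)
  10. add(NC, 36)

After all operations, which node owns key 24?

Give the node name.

Answer: NC

Derivation:
Op 1: add NA@45 -> ring=[45:NA]
Op 2: route key 97: none >= 97, wrap to smallest pos 45 -> NA
Op 3: route key 7: smallest pos >= 7 is 45 -> NA
Op 4: route key 65: none >= 65, wrap to smallest pos 45 -> NA
Op 5: route key 73: none >= 73, wrap to smallest pos 45 -> NA
Op 6: route key 72: none >= 72, wrap to smallest pos 45 -> NA
Op 7: route key 86: none >= 86, wrap to smallest pos 45 -> NA
Op 8: add NB@44 -> ring=[44:NB,45:NA]
Op 9: route key 35: smallest pos >= 35 is 44 -> NB
Op 10: add NC@36 -> ring=[36:NC,44:NB,45:NA]
Final route key 24: smallest pos >= 24 is 36 -> NC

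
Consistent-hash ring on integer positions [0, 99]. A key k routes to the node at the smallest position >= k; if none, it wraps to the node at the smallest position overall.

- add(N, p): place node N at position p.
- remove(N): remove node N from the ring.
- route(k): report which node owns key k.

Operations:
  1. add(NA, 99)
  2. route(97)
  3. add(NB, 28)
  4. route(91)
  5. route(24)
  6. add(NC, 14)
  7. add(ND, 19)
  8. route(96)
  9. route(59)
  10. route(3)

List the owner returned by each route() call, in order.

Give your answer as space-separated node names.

Answer: NA NA NB NA NA NC

Derivation:
Op 1: add NA@99 -> ring=[99:NA]
Op 2: route key 97: smallest pos >= 97 is 99 -> NA
Op 3: add NB@28 -> ring=[28:NB,99:NA]
Op 4: route key 91: smallest pos >= 91 is 99 -> NA
Op 5: route key 24: smallest pos >= 24 is 28 -> NB
Op 6: add NC@14 -> ring=[14:NC,28:NB,99:NA]
Op 7: add ND@19 -> ring=[14:NC,19:ND,28:NB,99:NA]
Op 8: route key 96: smallest pos >= 96 is 99 -> NA
Op 9: route key 59: smallest pos >= 59 is 99 -> NA
Op 10: route key 3: smallest pos >= 3 is 14 -> NC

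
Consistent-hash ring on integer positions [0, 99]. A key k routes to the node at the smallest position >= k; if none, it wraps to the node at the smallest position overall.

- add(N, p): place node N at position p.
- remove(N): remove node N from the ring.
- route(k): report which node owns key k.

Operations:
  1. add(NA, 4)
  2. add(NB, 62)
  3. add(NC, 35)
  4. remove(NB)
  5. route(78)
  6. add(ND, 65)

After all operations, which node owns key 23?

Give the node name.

Op 1: add NA@4 -> ring=[4:NA]
Op 2: add NB@62 -> ring=[4:NA,62:NB]
Op 3: add NC@35 -> ring=[4:NA,35:NC,62:NB]
Op 4: remove NB -> ring=[4:NA,35:NC]
Op 5: route key 78: none >= 78, wrap to smallest pos 4 -> NA
Op 6: add ND@65 -> ring=[4:NA,35:NC,65:ND]
Final route key 23: smallest pos >= 23 is 35 -> NC

Answer: NC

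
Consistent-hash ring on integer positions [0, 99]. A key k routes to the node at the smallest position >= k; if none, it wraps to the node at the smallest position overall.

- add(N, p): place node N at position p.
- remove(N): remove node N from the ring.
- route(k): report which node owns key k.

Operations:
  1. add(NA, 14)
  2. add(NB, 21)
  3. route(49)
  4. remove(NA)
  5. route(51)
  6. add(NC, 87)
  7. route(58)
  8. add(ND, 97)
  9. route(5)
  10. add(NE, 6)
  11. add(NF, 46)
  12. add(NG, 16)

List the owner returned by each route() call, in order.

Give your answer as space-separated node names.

Op 1: add NA@14 -> ring=[14:NA]
Op 2: add NB@21 -> ring=[14:NA,21:NB]
Op 3: route key 49: none >= 49, wrap to smallest pos 14 -> NA
Op 4: remove NA -> ring=[21:NB]
Op 5: route key 51: none >= 51, wrap to smallest pos 21 -> NB
Op 6: add NC@87 -> ring=[21:NB,87:NC]
Op 7: route key 58: smallest pos >= 58 is 87 -> NC
Op 8: add ND@97 -> ring=[21:NB,87:NC,97:ND]
Op 9: route key 5: smallest pos >= 5 is 21 -> NB
Op 10: add NE@6 -> ring=[6:NE,21:NB,87:NC,97:ND]
Op 11: add NF@46 -> ring=[6:NE,21:NB,46:NF,87:NC,97:ND]
Op 12: add NG@16 -> ring=[6:NE,16:NG,21:NB,46:NF,87:NC,97:ND]

Answer: NA NB NC NB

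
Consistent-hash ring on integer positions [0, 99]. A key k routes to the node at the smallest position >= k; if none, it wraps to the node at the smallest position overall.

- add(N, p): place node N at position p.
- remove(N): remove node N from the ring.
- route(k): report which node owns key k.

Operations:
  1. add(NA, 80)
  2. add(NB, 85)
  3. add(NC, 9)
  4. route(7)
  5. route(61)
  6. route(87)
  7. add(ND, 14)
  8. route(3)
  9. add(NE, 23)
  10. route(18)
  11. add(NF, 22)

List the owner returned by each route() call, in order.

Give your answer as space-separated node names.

Answer: NC NA NC NC NE

Derivation:
Op 1: add NA@80 -> ring=[80:NA]
Op 2: add NB@85 -> ring=[80:NA,85:NB]
Op 3: add NC@9 -> ring=[9:NC,80:NA,85:NB]
Op 4: route key 7: smallest pos >= 7 is 9 -> NC
Op 5: route key 61: smallest pos >= 61 is 80 -> NA
Op 6: route key 87: none >= 87, wrap to smallest pos 9 -> NC
Op 7: add ND@14 -> ring=[9:NC,14:ND,80:NA,85:NB]
Op 8: route key 3: smallest pos >= 3 is 9 -> NC
Op 9: add NE@23 -> ring=[9:NC,14:ND,23:NE,80:NA,85:NB]
Op 10: route key 18: smallest pos >= 18 is 23 -> NE
Op 11: add NF@22 -> ring=[9:NC,14:ND,22:NF,23:NE,80:NA,85:NB]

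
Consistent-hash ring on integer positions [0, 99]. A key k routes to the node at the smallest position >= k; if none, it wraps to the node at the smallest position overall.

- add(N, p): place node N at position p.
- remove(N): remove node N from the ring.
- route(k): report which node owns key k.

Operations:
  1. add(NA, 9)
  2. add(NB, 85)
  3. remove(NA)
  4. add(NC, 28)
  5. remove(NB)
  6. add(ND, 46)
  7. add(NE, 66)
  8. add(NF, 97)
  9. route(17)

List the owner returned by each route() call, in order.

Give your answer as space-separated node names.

Answer: NC

Derivation:
Op 1: add NA@9 -> ring=[9:NA]
Op 2: add NB@85 -> ring=[9:NA,85:NB]
Op 3: remove NA -> ring=[85:NB]
Op 4: add NC@28 -> ring=[28:NC,85:NB]
Op 5: remove NB -> ring=[28:NC]
Op 6: add ND@46 -> ring=[28:NC,46:ND]
Op 7: add NE@66 -> ring=[28:NC,46:ND,66:NE]
Op 8: add NF@97 -> ring=[28:NC,46:ND,66:NE,97:NF]
Op 9: route key 17: smallest pos >= 17 is 28 -> NC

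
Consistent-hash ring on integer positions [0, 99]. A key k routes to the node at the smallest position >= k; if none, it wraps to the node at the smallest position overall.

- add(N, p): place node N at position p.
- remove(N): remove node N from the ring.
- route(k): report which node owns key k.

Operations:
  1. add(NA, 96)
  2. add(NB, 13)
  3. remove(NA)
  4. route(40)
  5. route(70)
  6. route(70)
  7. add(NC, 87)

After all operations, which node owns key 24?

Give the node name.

Answer: NC

Derivation:
Op 1: add NA@96 -> ring=[96:NA]
Op 2: add NB@13 -> ring=[13:NB,96:NA]
Op 3: remove NA -> ring=[13:NB]
Op 4: route key 40: none >= 40, wrap to smallest pos 13 -> NB
Op 5: route key 70: none >= 70, wrap to smallest pos 13 -> NB
Op 6: route key 70: none >= 70, wrap to smallest pos 13 -> NB
Op 7: add NC@87 -> ring=[13:NB,87:NC]
Final route key 24: smallest pos >= 24 is 87 -> NC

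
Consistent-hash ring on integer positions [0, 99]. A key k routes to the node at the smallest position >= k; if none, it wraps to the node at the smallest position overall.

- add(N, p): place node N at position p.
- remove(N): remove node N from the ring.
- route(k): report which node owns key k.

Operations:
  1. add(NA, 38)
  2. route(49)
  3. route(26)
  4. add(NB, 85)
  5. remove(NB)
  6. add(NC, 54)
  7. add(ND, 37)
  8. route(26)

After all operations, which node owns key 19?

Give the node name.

Op 1: add NA@38 -> ring=[38:NA]
Op 2: route key 49: none >= 49, wrap to smallest pos 38 -> NA
Op 3: route key 26: smallest pos >= 26 is 38 -> NA
Op 4: add NB@85 -> ring=[38:NA,85:NB]
Op 5: remove NB -> ring=[38:NA]
Op 6: add NC@54 -> ring=[38:NA,54:NC]
Op 7: add ND@37 -> ring=[37:ND,38:NA,54:NC]
Op 8: route key 26: smallest pos >= 26 is 37 -> ND
Final route key 19: smallest pos >= 19 is 37 -> ND

Answer: ND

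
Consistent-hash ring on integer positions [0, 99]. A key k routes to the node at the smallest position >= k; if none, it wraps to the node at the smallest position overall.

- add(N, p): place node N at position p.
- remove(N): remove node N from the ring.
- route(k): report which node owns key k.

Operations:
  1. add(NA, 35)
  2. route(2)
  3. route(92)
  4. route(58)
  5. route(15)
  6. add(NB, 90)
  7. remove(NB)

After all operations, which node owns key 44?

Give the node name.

Op 1: add NA@35 -> ring=[35:NA]
Op 2: route key 2: smallest pos >= 2 is 35 -> NA
Op 3: route key 92: none >= 92, wrap to smallest pos 35 -> NA
Op 4: route key 58: none >= 58, wrap to smallest pos 35 -> NA
Op 5: route key 15: smallest pos >= 15 is 35 -> NA
Op 6: add NB@90 -> ring=[35:NA,90:NB]
Op 7: remove NB -> ring=[35:NA]
Final route key 44: none >= 44, wrap to smallest pos 35 -> NA

Answer: NA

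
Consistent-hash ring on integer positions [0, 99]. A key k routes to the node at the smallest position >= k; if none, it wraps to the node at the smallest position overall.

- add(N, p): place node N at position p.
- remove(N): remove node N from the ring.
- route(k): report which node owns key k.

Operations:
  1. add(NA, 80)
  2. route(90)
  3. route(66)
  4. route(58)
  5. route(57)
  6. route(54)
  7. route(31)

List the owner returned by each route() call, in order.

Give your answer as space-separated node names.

Op 1: add NA@80 -> ring=[80:NA]
Op 2: route key 90: none >= 90, wrap to smallest pos 80 -> NA
Op 3: route key 66: smallest pos >= 66 is 80 -> NA
Op 4: route key 58: smallest pos >= 58 is 80 -> NA
Op 5: route key 57: smallest pos >= 57 is 80 -> NA
Op 6: route key 54: smallest pos >= 54 is 80 -> NA
Op 7: route key 31: smallest pos >= 31 is 80 -> NA

Answer: NA NA NA NA NA NA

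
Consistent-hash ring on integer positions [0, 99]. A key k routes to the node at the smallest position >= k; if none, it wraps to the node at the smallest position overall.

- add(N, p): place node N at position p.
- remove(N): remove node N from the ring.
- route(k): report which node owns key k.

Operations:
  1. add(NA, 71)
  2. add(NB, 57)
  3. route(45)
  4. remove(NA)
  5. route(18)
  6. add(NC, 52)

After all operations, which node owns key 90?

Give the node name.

Op 1: add NA@71 -> ring=[71:NA]
Op 2: add NB@57 -> ring=[57:NB,71:NA]
Op 3: route key 45: smallest pos >= 45 is 57 -> NB
Op 4: remove NA -> ring=[57:NB]
Op 5: route key 18: smallest pos >= 18 is 57 -> NB
Op 6: add NC@52 -> ring=[52:NC,57:NB]
Final route key 90: none >= 90, wrap to smallest pos 52 -> NC

Answer: NC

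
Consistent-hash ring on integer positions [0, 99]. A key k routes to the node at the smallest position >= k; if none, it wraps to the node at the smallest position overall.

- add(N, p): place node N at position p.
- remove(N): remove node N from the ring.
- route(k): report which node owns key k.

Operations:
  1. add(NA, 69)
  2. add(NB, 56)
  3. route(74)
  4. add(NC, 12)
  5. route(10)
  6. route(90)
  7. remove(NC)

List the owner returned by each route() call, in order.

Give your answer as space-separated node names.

Answer: NB NC NC

Derivation:
Op 1: add NA@69 -> ring=[69:NA]
Op 2: add NB@56 -> ring=[56:NB,69:NA]
Op 3: route key 74: none >= 74, wrap to smallest pos 56 -> NB
Op 4: add NC@12 -> ring=[12:NC,56:NB,69:NA]
Op 5: route key 10: smallest pos >= 10 is 12 -> NC
Op 6: route key 90: none >= 90, wrap to smallest pos 12 -> NC
Op 7: remove NC -> ring=[56:NB,69:NA]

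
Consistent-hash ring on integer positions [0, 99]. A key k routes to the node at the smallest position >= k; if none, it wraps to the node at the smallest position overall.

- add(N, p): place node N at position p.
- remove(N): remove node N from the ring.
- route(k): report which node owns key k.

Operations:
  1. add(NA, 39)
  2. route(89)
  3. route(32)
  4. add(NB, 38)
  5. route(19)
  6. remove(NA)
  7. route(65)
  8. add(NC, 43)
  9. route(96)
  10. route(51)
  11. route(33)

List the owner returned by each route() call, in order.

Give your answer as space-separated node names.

Op 1: add NA@39 -> ring=[39:NA]
Op 2: route key 89: none >= 89, wrap to smallest pos 39 -> NA
Op 3: route key 32: smallest pos >= 32 is 39 -> NA
Op 4: add NB@38 -> ring=[38:NB,39:NA]
Op 5: route key 19: smallest pos >= 19 is 38 -> NB
Op 6: remove NA -> ring=[38:NB]
Op 7: route key 65: none >= 65, wrap to smallest pos 38 -> NB
Op 8: add NC@43 -> ring=[38:NB,43:NC]
Op 9: route key 96: none >= 96, wrap to smallest pos 38 -> NB
Op 10: route key 51: none >= 51, wrap to smallest pos 38 -> NB
Op 11: route key 33: smallest pos >= 33 is 38 -> NB

Answer: NA NA NB NB NB NB NB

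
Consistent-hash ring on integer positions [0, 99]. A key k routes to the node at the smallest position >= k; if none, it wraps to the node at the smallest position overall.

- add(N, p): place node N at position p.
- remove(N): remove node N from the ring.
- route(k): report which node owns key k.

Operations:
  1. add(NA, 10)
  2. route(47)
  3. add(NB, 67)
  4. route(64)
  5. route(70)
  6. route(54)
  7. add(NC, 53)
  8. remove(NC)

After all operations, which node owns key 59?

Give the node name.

Op 1: add NA@10 -> ring=[10:NA]
Op 2: route key 47: none >= 47, wrap to smallest pos 10 -> NA
Op 3: add NB@67 -> ring=[10:NA,67:NB]
Op 4: route key 64: smallest pos >= 64 is 67 -> NB
Op 5: route key 70: none >= 70, wrap to smallest pos 10 -> NA
Op 6: route key 54: smallest pos >= 54 is 67 -> NB
Op 7: add NC@53 -> ring=[10:NA,53:NC,67:NB]
Op 8: remove NC -> ring=[10:NA,67:NB]
Final route key 59: smallest pos >= 59 is 67 -> NB

Answer: NB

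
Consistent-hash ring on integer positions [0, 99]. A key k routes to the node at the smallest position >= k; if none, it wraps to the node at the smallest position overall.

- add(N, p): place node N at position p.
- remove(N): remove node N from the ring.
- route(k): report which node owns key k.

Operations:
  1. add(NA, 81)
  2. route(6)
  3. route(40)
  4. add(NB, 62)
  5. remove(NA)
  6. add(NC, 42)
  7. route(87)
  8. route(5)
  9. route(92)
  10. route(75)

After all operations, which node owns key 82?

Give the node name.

Answer: NC

Derivation:
Op 1: add NA@81 -> ring=[81:NA]
Op 2: route key 6: smallest pos >= 6 is 81 -> NA
Op 3: route key 40: smallest pos >= 40 is 81 -> NA
Op 4: add NB@62 -> ring=[62:NB,81:NA]
Op 5: remove NA -> ring=[62:NB]
Op 6: add NC@42 -> ring=[42:NC,62:NB]
Op 7: route key 87: none >= 87, wrap to smallest pos 42 -> NC
Op 8: route key 5: smallest pos >= 5 is 42 -> NC
Op 9: route key 92: none >= 92, wrap to smallest pos 42 -> NC
Op 10: route key 75: none >= 75, wrap to smallest pos 42 -> NC
Final route key 82: none >= 82, wrap to smallest pos 42 -> NC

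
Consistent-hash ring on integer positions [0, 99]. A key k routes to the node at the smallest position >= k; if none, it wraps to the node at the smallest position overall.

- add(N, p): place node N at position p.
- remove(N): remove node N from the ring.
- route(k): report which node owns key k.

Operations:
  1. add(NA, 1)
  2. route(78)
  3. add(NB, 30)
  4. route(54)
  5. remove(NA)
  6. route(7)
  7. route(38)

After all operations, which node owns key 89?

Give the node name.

Op 1: add NA@1 -> ring=[1:NA]
Op 2: route key 78: none >= 78, wrap to smallest pos 1 -> NA
Op 3: add NB@30 -> ring=[1:NA,30:NB]
Op 4: route key 54: none >= 54, wrap to smallest pos 1 -> NA
Op 5: remove NA -> ring=[30:NB]
Op 6: route key 7: smallest pos >= 7 is 30 -> NB
Op 7: route key 38: none >= 38, wrap to smallest pos 30 -> NB
Final route key 89: none >= 89, wrap to smallest pos 30 -> NB

Answer: NB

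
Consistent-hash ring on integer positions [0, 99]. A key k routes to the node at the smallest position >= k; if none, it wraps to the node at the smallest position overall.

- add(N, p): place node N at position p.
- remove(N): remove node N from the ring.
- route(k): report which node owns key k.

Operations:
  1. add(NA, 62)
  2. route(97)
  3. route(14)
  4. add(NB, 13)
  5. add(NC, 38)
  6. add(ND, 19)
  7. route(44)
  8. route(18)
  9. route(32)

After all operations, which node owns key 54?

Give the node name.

Answer: NA

Derivation:
Op 1: add NA@62 -> ring=[62:NA]
Op 2: route key 97: none >= 97, wrap to smallest pos 62 -> NA
Op 3: route key 14: smallest pos >= 14 is 62 -> NA
Op 4: add NB@13 -> ring=[13:NB,62:NA]
Op 5: add NC@38 -> ring=[13:NB,38:NC,62:NA]
Op 6: add ND@19 -> ring=[13:NB,19:ND,38:NC,62:NA]
Op 7: route key 44: smallest pos >= 44 is 62 -> NA
Op 8: route key 18: smallest pos >= 18 is 19 -> ND
Op 9: route key 32: smallest pos >= 32 is 38 -> NC
Final route key 54: smallest pos >= 54 is 62 -> NA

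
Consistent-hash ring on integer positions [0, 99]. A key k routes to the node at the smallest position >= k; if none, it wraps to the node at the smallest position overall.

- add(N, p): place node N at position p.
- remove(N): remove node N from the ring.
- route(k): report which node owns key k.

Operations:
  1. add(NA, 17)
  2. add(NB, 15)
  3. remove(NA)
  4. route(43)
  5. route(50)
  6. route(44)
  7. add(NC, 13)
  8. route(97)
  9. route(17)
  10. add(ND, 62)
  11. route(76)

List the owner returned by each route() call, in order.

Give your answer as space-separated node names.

Answer: NB NB NB NC NC NC

Derivation:
Op 1: add NA@17 -> ring=[17:NA]
Op 2: add NB@15 -> ring=[15:NB,17:NA]
Op 3: remove NA -> ring=[15:NB]
Op 4: route key 43: none >= 43, wrap to smallest pos 15 -> NB
Op 5: route key 50: none >= 50, wrap to smallest pos 15 -> NB
Op 6: route key 44: none >= 44, wrap to smallest pos 15 -> NB
Op 7: add NC@13 -> ring=[13:NC,15:NB]
Op 8: route key 97: none >= 97, wrap to smallest pos 13 -> NC
Op 9: route key 17: none >= 17, wrap to smallest pos 13 -> NC
Op 10: add ND@62 -> ring=[13:NC,15:NB,62:ND]
Op 11: route key 76: none >= 76, wrap to smallest pos 13 -> NC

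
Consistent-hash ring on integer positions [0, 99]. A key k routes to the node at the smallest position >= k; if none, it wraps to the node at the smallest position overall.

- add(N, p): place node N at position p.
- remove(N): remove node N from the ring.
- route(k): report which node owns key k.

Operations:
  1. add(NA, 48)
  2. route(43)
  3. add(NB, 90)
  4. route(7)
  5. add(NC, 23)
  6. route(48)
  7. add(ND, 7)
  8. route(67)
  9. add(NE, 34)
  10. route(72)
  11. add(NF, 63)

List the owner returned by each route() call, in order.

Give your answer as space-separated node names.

Op 1: add NA@48 -> ring=[48:NA]
Op 2: route key 43: smallest pos >= 43 is 48 -> NA
Op 3: add NB@90 -> ring=[48:NA,90:NB]
Op 4: route key 7: smallest pos >= 7 is 48 -> NA
Op 5: add NC@23 -> ring=[23:NC,48:NA,90:NB]
Op 6: route key 48: smallest pos >= 48 is 48 -> NA
Op 7: add ND@7 -> ring=[7:ND,23:NC,48:NA,90:NB]
Op 8: route key 67: smallest pos >= 67 is 90 -> NB
Op 9: add NE@34 -> ring=[7:ND,23:NC,34:NE,48:NA,90:NB]
Op 10: route key 72: smallest pos >= 72 is 90 -> NB
Op 11: add NF@63 -> ring=[7:ND,23:NC,34:NE,48:NA,63:NF,90:NB]

Answer: NA NA NA NB NB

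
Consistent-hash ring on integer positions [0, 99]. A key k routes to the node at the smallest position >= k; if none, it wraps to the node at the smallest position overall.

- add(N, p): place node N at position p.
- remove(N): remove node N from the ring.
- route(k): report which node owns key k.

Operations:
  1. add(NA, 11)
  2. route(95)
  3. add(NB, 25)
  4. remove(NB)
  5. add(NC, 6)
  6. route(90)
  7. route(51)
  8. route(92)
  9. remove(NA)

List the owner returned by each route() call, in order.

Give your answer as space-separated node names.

Answer: NA NC NC NC

Derivation:
Op 1: add NA@11 -> ring=[11:NA]
Op 2: route key 95: none >= 95, wrap to smallest pos 11 -> NA
Op 3: add NB@25 -> ring=[11:NA,25:NB]
Op 4: remove NB -> ring=[11:NA]
Op 5: add NC@6 -> ring=[6:NC,11:NA]
Op 6: route key 90: none >= 90, wrap to smallest pos 6 -> NC
Op 7: route key 51: none >= 51, wrap to smallest pos 6 -> NC
Op 8: route key 92: none >= 92, wrap to smallest pos 6 -> NC
Op 9: remove NA -> ring=[6:NC]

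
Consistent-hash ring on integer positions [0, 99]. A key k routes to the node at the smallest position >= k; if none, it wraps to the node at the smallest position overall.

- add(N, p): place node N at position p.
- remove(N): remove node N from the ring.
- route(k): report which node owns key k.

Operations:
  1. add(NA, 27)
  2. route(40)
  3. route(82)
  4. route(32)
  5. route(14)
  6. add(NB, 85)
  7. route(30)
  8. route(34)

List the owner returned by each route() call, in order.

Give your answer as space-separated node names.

Answer: NA NA NA NA NB NB

Derivation:
Op 1: add NA@27 -> ring=[27:NA]
Op 2: route key 40: none >= 40, wrap to smallest pos 27 -> NA
Op 3: route key 82: none >= 82, wrap to smallest pos 27 -> NA
Op 4: route key 32: none >= 32, wrap to smallest pos 27 -> NA
Op 5: route key 14: smallest pos >= 14 is 27 -> NA
Op 6: add NB@85 -> ring=[27:NA,85:NB]
Op 7: route key 30: smallest pos >= 30 is 85 -> NB
Op 8: route key 34: smallest pos >= 34 is 85 -> NB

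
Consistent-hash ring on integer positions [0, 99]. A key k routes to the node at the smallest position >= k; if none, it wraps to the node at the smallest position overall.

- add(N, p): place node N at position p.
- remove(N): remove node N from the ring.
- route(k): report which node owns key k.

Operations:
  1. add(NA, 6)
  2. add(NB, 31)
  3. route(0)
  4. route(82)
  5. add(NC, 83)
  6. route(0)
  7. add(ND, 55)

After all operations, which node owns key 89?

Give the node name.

Answer: NA

Derivation:
Op 1: add NA@6 -> ring=[6:NA]
Op 2: add NB@31 -> ring=[6:NA,31:NB]
Op 3: route key 0: smallest pos >= 0 is 6 -> NA
Op 4: route key 82: none >= 82, wrap to smallest pos 6 -> NA
Op 5: add NC@83 -> ring=[6:NA,31:NB,83:NC]
Op 6: route key 0: smallest pos >= 0 is 6 -> NA
Op 7: add ND@55 -> ring=[6:NA,31:NB,55:ND,83:NC]
Final route key 89: none >= 89, wrap to smallest pos 6 -> NA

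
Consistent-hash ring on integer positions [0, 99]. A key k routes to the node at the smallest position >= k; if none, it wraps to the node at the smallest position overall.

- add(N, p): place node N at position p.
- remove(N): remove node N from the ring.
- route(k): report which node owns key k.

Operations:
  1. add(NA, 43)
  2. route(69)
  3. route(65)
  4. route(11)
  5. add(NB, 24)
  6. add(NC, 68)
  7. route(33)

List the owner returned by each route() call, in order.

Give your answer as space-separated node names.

Op 1: add NA@43 -> ring=[43:NA]
Op 2: route key 69: none >= 69, wrap to smallest pos 43 -> NA
Op 3: route key 65: none >= 65, wrap to smallest pos 43 -> NA
Op 4: route key 11: smallest pos >= 11 is 43 -> NA
Op 5: add NB@24 -> ring=[24:NB,43:NA]
Op 6: add NC@68 -> ring=[24:NB,43:NA,68:NC]
Op 7: route key 33: smallest pos >= 33 is 43 -> NA

Answer: NA NA NA NA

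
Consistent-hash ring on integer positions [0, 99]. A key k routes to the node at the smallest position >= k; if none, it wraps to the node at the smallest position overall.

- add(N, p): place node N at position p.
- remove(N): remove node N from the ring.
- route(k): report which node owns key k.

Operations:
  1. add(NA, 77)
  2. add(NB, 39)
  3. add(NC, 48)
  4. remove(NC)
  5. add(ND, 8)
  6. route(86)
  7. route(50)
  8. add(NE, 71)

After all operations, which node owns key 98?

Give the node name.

Answer: ND

Derivation:
Op 1: add NA@77 -> ring=[77:NA]
Op 2: add NB@39 -> ring=[39:NB,77:NA]
Op 3: add NC@48 -> ring=[39:NB,48:NC,77:NA]
Op 4: remove NC -> ring=[39:NB,77:NA]
Op 5: add ND@8 -> ring=[8:ND,39:NB,77:NA]
Op 6: route key 86: none >= 86, wrap to smallest pos 8 -> ND
Op 7: route key 50: smallest pos >= 50 is 77 -> NA
Op 8: add NE@71 -> ring=[8:ND,39:NB,71:NE,77:NA]
Final route key 98: none >= 98, wrap to smallest pos 8 -> ND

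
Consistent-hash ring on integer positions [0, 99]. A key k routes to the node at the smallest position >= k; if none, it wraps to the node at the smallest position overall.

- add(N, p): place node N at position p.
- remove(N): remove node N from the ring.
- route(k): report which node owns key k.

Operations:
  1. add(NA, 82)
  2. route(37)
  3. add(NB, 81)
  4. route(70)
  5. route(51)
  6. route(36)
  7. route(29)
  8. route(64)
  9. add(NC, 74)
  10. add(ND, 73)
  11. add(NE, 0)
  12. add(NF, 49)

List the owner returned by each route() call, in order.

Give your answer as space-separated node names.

Op 1: add NA@82 -> ring=[82:NA]
Op 2: route key 37: smallest pos >= 37 is 82 -> NA
Op 3: add NB@81 -> ring=[81:NB,82:NA]
Op 4: route key 70: smallest pos >= 70 is 81 -> NB
Op 5: route key 51: smallest pos >= 51 is 81 -> NB
Op 6: route key 36: smallest pos >= 36 is 81 -> NB
Op 7: route key 29: smallest pos >= 29 is 81 -> NB
Op 8: route key 64: smallest pos >= 64 is 81 -> NB
Op 9: add NC@74 -> ring=[74:NC,81:NB,82:NA]
Op 10: add ND@73 -> ring=[73:ND,74:NC,81:NB,82:NA]
Op 11: add NE@0 -> ring=[0:NE,73:ND,74:NC,81:NB,82:NA]
Op 12: add NF@49 -> ring=[0:NE,49:NF,73:ND,74:NC,81:NB,82:NA]

Answer: NA NB NB NB NB NB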